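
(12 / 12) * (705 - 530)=175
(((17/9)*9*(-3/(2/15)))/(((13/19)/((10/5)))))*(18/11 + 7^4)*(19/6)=-187147815/22 = -8506718.86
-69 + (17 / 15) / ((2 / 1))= -2053/30 = -68.43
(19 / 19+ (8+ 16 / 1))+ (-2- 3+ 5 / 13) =265/13 = 20.38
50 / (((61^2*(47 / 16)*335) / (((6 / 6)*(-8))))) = -1280/11717429 = 0.00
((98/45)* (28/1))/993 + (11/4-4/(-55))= 5670613/1966140 = 2.88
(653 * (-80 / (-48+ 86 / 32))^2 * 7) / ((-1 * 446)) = -149782528/4688575 = -31.95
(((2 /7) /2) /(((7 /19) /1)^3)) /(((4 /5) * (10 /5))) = 34295/19208 = 1.79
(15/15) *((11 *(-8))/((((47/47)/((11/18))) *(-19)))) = 484/171 = 2.83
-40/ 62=-20/31 = -0.65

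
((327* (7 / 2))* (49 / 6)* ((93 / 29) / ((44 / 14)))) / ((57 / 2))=8112979/24244 = 334.64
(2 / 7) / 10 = 1/35 = 0.03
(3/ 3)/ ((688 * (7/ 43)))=1/112 = 0.01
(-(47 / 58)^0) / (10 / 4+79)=-2/163 = -0.01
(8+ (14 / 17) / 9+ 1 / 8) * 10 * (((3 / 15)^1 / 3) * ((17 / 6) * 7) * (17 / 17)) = 108.64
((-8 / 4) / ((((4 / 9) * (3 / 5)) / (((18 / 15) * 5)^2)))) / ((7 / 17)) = -655.71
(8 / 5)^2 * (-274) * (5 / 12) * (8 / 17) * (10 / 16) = -4384/51 = -85.96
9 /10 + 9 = 99/10 = 9.90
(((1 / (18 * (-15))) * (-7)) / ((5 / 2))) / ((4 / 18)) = 7/150 = 0.05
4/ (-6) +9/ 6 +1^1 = 11/6 = 1.83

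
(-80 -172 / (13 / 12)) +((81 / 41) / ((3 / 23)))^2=-204491/21853 = -9.36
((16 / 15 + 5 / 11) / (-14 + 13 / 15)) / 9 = -251/19503 = -0.01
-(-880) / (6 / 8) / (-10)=-352/3 = -117.33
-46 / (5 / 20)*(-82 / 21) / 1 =15088/21 = 718.48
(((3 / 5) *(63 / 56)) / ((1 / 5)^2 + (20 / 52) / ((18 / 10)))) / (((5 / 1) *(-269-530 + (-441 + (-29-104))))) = -3159/8150128 = 0.00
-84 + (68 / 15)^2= -14276/225 = -63.45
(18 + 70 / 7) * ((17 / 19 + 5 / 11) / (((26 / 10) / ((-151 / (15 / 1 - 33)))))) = 993580/8151 = 121.90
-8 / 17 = -0.47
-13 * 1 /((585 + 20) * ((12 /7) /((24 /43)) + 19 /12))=-1092/236555 = 0.00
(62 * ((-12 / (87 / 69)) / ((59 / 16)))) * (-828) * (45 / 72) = 141687360/1711 = 82809.68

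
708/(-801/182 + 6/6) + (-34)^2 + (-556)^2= 191941892/619 = 310083.83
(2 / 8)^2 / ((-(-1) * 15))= 1/240 = 0.00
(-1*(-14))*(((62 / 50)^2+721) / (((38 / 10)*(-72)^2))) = 1580551/3078000 = 0.51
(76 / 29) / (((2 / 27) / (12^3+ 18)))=1791396/29 = 61772.28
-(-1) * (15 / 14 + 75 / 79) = 2235/1106 = 2.02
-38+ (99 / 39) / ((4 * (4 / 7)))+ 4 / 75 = -574643/15600 = -36.84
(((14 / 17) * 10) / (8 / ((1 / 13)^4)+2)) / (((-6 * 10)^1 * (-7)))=1/11652990 = 0.00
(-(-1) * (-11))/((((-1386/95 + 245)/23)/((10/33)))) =-21850/65667 = -0.33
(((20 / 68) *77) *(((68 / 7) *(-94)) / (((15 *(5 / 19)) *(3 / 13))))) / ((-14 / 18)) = 1021592/35 = 29188.34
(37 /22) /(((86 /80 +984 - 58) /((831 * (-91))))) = -18653180/135971 = -137.18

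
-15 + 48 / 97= -14.51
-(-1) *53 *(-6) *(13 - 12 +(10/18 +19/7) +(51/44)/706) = -443049737/326172 = -1358.33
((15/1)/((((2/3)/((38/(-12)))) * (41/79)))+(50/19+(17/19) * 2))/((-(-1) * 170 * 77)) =-414009/40788440 = -0.01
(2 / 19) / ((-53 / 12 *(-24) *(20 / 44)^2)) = 121/25175 = 0.00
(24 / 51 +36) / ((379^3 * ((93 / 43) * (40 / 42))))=301/925478963 = 0.00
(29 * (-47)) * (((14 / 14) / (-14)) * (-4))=-2726/7 = -389.43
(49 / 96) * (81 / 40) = 1323/1280 = 1.03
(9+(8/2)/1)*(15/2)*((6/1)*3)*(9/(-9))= -1755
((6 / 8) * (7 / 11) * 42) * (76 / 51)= 5586/187 = 29.87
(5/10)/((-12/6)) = -1/4 = -0.25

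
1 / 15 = 0.07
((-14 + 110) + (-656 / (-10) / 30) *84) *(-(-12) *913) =76604352/25 = 3064174.08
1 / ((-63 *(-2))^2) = 1/15876 = 0.00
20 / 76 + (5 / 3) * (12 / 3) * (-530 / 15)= -40235/171 = -235.29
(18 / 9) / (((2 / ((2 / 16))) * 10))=1/80 = 0.01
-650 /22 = -325/11 = -29.55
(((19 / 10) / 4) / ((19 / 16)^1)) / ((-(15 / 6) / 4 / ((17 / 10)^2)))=-1.85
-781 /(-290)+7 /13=12183/3770 = 3.23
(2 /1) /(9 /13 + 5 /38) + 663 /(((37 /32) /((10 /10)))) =234364/407 = 575.83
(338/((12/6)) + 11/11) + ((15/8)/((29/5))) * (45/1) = 42815/232 = 184.55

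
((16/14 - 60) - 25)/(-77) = 1.09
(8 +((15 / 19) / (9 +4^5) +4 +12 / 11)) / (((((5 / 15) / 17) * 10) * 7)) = 20592729/2158970 = 9.54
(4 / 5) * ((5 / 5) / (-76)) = -1/95 = -0.01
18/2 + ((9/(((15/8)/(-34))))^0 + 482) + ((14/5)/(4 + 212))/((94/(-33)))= 8324563/16920 = 492.00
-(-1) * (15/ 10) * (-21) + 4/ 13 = -811/26 = -31.19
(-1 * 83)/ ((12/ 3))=-20.75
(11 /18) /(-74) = -11/1332 = -0.01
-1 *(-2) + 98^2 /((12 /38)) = 30414.67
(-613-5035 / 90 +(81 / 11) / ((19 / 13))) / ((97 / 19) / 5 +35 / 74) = -462058775/1039797 = -444.37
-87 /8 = -10.88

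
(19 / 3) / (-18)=-19/54 = -0.35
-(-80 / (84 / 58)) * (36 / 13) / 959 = 13920/87269 = 0.16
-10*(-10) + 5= 105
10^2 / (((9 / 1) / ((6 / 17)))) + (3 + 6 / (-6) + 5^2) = 1577/51 = 30.92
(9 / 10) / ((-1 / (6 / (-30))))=9/50 = 0.18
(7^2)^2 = 2401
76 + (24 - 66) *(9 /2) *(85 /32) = -13633/32 = -426.03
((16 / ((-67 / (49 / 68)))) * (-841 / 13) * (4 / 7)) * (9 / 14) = 60552/14807 = 4.09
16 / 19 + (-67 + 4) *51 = -61031/19 = -3212.16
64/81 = 0.79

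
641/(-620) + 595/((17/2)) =42759/620 = 68.97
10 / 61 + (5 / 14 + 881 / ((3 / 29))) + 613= 23390687/2562 = 9129.85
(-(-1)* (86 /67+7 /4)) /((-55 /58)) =-23577/7370 = -3.20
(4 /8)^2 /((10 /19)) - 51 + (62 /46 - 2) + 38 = -12123/920 = -13.18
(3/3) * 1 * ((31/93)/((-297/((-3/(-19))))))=-1/5643 = 0.00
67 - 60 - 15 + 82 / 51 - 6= -632/51 = -12.39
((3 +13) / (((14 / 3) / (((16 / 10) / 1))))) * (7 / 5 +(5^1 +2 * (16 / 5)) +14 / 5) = 14976/175 = 85.58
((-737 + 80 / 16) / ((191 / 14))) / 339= -3416/21583 = -0.16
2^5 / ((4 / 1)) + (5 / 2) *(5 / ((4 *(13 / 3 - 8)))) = 629/88 = 7.15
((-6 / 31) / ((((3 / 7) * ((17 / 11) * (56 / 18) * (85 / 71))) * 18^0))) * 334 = -1173843/44795 = -26.20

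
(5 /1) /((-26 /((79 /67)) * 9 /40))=-1.01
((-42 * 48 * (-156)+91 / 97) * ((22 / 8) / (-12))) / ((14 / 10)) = -239691595/4656 = -51480.15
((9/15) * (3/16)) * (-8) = -0.90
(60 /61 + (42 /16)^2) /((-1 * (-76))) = 30741/296704 = 0.10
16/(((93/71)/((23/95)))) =26128/8835 = 2.96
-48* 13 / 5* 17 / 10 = -5304/25 = -212.16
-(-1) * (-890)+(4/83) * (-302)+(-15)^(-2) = -16892467/18675 = -904.55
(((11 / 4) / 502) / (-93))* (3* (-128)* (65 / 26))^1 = 440/7781 = 0.06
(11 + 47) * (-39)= -2262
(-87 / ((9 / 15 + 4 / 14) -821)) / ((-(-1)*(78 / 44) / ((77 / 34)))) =859705/6343584 = 0.14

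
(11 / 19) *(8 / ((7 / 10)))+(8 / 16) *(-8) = 348/133 = 2.62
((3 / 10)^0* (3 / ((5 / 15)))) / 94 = 9/94 = 0.10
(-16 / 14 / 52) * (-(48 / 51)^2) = 0.02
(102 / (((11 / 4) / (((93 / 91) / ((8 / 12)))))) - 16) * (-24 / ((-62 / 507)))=19141200/2387 = 8018.94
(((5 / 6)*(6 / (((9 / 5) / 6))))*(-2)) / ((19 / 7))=-700/57 = -12.28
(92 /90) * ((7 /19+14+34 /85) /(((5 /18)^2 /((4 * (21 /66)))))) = 32527152/130625 = 249.01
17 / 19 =0.89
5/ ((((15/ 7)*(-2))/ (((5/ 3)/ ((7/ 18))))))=-5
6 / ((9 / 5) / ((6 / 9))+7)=60/97 = 0.62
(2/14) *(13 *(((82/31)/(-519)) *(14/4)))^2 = 0.01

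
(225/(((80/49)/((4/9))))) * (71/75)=3479/60 = 57.98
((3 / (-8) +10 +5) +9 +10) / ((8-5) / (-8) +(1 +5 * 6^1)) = 1.10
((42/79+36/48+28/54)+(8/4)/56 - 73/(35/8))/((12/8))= -316747/31995 = -9.90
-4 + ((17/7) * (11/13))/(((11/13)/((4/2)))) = 6/7 = 0.86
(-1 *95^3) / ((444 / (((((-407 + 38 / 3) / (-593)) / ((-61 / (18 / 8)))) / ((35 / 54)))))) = 782440425/10707208 = 73.08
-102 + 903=801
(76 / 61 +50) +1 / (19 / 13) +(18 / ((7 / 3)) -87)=-221936/8113 = -27.36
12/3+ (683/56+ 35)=2867/56 = 51.20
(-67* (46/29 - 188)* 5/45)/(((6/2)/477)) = 6398902/29 = 220651.79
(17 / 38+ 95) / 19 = 3627/722 = 5.02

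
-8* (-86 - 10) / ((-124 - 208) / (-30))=5760/83 = 69.40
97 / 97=1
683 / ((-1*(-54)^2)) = -683/2916 = -0.23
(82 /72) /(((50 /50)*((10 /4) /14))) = 287/45 = 6.38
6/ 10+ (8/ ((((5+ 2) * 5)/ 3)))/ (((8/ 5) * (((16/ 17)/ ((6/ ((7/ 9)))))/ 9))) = 63141/1960 = 32.21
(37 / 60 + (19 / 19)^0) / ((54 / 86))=4171/1620 = 2.57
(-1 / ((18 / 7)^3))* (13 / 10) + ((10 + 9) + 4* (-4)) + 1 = 228821/58320 = 3.92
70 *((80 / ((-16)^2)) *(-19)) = -3325/8 = -415.62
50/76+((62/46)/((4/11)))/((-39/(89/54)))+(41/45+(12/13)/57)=26294737/18406440 = 1.43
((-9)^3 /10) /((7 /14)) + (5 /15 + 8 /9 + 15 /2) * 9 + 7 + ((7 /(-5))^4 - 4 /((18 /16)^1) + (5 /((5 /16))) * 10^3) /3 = 177968093/33750 = 5273.13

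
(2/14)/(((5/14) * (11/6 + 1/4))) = 24/125 = 0.19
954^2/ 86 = 10582.74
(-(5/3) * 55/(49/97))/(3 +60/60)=-26675/588 = -45.37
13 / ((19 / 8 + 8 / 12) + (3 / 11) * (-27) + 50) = 3432/12059 = 0.28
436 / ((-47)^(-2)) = 963124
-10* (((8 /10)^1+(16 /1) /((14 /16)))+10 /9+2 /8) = -204.47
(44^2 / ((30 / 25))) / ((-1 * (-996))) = 1.62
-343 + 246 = -97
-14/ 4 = -7/2 = -3.50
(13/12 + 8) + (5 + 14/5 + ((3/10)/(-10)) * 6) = 5011/300 = 16.70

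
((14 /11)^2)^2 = 38416/14641 = 2.62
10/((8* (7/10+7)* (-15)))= -5/462 = -0.01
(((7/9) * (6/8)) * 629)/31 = 4403/372 = 11.84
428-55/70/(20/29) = 119521/280 = 426.86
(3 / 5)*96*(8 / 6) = 384/5 = 76.80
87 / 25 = 3.48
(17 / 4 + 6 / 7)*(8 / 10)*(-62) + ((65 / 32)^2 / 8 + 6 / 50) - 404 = -941414353/1433600 = -656.68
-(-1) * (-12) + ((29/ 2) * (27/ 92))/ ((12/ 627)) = 154815/736 = 210.35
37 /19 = 1.95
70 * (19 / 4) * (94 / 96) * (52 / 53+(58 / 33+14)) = 228755345/41976 = 5449.67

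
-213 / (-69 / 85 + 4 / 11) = 199155/419 = 475.31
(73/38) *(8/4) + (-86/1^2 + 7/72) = -112259/1368 = -82.06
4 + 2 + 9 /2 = 21/2 = 10.50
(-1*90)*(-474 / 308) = 10665/77 = 138.51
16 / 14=8/7 = 1.14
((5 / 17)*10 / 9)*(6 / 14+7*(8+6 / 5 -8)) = 1030/357 = 2.89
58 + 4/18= 524/9 = 58.22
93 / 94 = 0.99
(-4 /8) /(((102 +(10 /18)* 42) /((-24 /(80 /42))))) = 189/3760 = 0.05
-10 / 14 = -5/7 = -0.71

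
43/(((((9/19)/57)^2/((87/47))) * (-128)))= -162510287/18048 = -9004.34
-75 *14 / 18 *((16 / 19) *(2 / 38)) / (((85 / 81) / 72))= -1088640/6137 = -177.39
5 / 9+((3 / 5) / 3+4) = 214/45 = 4.76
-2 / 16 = -1/8 = -0.12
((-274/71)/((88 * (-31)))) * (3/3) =137/96844 = 0.00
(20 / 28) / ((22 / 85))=425/154 = 2.76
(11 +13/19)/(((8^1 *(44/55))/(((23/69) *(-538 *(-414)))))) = 10301355/76 = 135544.14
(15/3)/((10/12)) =6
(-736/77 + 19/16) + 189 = 222535/1232 = 180.63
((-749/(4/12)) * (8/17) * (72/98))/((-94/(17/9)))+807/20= 368223/6580 = 55.96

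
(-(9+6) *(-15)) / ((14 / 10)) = 1125/7 = 160.71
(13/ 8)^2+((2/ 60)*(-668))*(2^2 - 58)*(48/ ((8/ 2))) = 4618061/320 = 14431.44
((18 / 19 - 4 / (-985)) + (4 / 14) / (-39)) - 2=-5394782/5109195 = -1.06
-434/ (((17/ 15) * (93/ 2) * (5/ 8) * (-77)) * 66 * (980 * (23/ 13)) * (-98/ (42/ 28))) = -13/567968555 = 0.00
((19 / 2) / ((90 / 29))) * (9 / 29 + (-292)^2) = 9396127/36 = 261003.53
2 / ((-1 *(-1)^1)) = 2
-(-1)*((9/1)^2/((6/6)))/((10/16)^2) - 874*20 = -431816/25 = -17272.64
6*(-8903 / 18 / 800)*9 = -26709/800 = -33.39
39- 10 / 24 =463/12 = 38.58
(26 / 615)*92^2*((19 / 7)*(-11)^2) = 505927136/4305 = 117520.82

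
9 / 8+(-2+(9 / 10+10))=10.02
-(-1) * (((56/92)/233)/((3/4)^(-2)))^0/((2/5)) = 5/2 = 2.50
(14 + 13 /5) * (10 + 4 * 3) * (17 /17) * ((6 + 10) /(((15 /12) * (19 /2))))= 233728/475 = 492.06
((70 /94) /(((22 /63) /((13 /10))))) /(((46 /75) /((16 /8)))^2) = 32248125/1093972 = 29.48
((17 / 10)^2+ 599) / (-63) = -20063/2100 = -9.55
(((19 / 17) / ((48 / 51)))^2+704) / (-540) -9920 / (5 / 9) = -54857645/3072 = -17857.31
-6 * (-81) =486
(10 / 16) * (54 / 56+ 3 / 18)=475/672 = 0.71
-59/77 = -0.77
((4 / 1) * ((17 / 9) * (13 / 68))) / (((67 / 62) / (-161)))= -129766/603 = -215.20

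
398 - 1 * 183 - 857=-642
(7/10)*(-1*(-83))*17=9877/10 = 987.70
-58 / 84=-29/42 = -0.69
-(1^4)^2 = -1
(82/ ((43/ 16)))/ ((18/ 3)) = 656/129 = 5.09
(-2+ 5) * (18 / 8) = 27/4 = 6.75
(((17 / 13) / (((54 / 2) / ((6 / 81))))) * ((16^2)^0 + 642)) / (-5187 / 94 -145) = -2055028/178328709 = -0.01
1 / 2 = 0.50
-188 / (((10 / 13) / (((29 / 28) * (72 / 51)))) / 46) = -9780888/595 = -16438.47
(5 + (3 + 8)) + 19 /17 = 291/17 = 17.12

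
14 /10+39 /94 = 853/470 = 1.81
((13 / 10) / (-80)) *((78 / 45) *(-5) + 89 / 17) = 91/1632 = 0.06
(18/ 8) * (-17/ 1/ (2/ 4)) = -153/2 = -76.50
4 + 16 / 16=5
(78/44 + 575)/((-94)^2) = 0.07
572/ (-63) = -572/63 = -9.08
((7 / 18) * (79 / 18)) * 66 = 6083/54 = 112.65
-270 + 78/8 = -1041/4 = -260.25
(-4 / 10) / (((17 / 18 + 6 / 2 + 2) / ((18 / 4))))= -162/535 = -0.30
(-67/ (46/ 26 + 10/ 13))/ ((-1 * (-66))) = -871/2178 = -0.40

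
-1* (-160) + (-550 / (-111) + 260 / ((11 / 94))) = 2914250/1221 = 2386.77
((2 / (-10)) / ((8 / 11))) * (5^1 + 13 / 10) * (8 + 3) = -7623/400 = -19.06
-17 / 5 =-3.40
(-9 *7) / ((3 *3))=-7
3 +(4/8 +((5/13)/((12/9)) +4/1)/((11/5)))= 3117/572 = 5.45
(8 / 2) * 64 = 256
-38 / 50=-19/25 = -0.76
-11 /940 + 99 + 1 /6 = 279617/2820 = 99.15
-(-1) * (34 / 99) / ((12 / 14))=119/297 = 0.40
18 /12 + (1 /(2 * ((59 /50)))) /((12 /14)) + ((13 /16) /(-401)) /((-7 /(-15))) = 15819421/7949424 = 1.99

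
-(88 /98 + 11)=-583/49 = -11.90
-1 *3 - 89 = -92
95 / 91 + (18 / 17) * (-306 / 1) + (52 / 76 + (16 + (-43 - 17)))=-633284/1729 = -366.27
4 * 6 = 24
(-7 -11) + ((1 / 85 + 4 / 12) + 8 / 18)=-13166/765 = -17.21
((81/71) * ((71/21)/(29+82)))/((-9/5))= -5/259 = -0.02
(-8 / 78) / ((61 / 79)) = -316/2379 = -0.13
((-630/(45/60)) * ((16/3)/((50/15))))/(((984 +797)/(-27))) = 36288/1781 = 20.38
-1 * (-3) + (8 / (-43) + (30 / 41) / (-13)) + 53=1277910/22919 = 55.76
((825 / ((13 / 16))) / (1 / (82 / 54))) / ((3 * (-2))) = -90200/351 = -256.98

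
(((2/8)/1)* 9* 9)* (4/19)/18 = 9/38 = 0.24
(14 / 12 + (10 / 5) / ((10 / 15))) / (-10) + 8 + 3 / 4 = 25/3 = 8.33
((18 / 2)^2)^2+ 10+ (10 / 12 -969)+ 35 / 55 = 369829/66 = 5603.47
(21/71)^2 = 441/5041 = 0.09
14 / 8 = 7/4 = 1.75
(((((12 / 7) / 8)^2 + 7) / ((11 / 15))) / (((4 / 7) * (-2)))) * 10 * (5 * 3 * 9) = -13982625/1232 = -11349.53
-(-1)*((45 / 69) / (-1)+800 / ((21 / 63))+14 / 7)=55231/23 = 2401.35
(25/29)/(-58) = -25/1682 = -0.01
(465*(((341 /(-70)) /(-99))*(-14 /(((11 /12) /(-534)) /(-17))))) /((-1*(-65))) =-34895832/715 = -48805.36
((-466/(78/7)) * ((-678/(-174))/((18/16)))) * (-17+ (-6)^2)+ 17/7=-195925349/71253 = -2749.71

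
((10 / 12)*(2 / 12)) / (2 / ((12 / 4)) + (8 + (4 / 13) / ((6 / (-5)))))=65/3936 = 0.02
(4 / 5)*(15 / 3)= 4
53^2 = 2809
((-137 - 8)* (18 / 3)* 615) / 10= -53505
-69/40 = -1.72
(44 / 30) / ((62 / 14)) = 154/465 = 0.33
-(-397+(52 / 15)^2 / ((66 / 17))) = 2924741/7425 = 393.90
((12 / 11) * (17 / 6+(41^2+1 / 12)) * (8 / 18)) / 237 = 3.44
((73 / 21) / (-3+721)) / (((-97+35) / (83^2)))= -0.54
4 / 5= 0.80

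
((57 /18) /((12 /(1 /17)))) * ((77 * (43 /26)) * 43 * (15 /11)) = 1229585/10608 = 115.91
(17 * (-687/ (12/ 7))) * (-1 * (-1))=-6812.75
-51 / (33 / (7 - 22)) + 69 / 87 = 7648/319 = 23.97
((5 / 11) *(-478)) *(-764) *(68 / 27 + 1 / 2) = 501063.10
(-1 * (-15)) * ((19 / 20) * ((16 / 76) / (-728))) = -3/728 = 0.00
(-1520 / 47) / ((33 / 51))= -25840/517 = -49.98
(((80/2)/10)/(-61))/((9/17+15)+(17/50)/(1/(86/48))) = -81600/20082847 = 0.00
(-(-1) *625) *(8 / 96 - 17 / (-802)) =314375/4812 = 65.33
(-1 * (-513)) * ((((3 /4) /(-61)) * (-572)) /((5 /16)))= 3521232/305 = 11545.02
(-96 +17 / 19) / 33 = -1807/627 = -2.88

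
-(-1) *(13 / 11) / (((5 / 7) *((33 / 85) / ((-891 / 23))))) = -41769/253 = -165.09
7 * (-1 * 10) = -70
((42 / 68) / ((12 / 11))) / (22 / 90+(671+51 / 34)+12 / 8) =3465/4126376 = 0.00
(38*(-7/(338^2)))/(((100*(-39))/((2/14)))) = 19/222775800 = 0.00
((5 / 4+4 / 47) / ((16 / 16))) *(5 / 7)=1255/1316 = 0.95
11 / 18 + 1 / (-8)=35/72 = 0.49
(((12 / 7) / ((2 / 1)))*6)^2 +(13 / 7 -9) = 946/49 = 19.31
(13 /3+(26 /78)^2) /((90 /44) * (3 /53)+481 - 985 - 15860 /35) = -65296/14060259 = 0.00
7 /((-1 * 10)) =-7/10 = -0.70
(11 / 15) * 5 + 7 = 10.67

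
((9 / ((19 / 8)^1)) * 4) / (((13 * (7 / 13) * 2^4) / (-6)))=-108/133 = -0.81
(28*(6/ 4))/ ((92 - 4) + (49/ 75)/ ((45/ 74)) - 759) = -141750/2260999 = -0.06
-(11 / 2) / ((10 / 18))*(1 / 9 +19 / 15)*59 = -20119/25 = -804.76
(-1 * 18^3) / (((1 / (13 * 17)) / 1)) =-1288872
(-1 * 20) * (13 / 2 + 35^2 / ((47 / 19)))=-471610/47 = -10034.26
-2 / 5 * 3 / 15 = -2/25 = -0.08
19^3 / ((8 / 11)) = 75449/8 = 9431.12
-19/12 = -1.58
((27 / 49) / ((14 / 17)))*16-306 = -295.29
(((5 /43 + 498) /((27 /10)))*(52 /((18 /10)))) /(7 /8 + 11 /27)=445515200/107199 = 4155.96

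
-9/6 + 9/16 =-15/16 = -0.94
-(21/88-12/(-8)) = -153/88 = -1.74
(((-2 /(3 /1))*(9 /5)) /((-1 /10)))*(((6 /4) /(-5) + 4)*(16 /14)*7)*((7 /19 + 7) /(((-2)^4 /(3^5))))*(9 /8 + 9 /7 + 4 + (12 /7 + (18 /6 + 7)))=27377595/38 = 720463.03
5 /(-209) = -5/209 = -0.02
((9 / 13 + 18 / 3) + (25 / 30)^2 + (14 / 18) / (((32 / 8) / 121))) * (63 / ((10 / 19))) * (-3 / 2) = -1443183/260 = -5550.70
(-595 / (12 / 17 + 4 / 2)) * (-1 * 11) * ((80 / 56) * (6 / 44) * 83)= 1799025/46 = 39109.24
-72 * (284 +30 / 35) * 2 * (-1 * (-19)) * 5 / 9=-3030880/7 = -432982.86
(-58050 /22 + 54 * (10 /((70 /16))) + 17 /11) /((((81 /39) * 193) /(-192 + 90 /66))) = 586269008/490413 = 1195.46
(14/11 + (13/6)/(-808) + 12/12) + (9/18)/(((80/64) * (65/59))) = 45636229/17331600 = 2.63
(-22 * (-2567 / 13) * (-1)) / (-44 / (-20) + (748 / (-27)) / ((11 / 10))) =189.00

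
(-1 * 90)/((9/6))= -60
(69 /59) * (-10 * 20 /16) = -1725/118 = -14.62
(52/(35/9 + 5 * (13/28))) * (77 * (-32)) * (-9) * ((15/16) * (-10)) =-544864320/313 = -1740780.58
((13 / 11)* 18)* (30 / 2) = 319.09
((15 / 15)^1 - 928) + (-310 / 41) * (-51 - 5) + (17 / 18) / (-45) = -16724767/33210 = -503.61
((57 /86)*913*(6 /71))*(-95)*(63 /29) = -934396155/88537 = -10553.74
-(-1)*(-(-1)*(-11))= -11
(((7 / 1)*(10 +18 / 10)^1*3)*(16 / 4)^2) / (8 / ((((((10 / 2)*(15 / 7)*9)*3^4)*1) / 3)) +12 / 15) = 18064620/3659 = 4937.04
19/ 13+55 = 734/13 = 56.46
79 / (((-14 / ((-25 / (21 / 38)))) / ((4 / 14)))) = 75050/1029 = 72.93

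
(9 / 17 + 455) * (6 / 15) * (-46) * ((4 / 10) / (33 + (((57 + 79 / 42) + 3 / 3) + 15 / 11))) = -658301952/18504925 = -35.57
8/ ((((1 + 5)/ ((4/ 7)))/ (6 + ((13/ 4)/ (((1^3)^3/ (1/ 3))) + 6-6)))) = 5.40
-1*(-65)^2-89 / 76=-321189/76 = -4226.17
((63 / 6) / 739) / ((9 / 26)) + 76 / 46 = 1.69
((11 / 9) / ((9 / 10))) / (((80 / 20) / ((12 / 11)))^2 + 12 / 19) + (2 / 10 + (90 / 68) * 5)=25462717/3682710 = 6.91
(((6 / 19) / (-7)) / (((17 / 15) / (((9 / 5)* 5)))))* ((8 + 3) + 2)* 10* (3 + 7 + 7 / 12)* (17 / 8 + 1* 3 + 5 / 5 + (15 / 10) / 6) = -3343275/1064 = -3142.18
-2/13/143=-2/1859 = 0.00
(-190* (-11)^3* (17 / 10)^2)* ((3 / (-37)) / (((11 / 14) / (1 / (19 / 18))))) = -13218282/185 = -71450.17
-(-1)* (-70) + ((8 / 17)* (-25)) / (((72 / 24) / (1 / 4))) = -3620/51 = -70.98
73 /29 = 2.52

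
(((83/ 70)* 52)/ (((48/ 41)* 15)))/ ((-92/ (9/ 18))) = -0.02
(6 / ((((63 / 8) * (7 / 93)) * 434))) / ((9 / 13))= 104/3087 = 0.03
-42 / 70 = -3/5 = -0.60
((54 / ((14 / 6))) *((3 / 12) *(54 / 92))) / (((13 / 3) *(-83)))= -6561/694876 = -0.01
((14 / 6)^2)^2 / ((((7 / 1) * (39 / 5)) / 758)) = 1299970/3159 = 411.51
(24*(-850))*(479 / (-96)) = 203575/2 = 101787.50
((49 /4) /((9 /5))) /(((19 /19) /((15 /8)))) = 12.76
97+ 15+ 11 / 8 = 907/8 = 113.38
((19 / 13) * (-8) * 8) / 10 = -608/65 = -9.35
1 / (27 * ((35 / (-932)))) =-932/945 = -0.99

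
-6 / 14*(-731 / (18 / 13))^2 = -119453.72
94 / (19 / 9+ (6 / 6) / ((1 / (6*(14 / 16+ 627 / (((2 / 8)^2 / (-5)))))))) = -3384/10834295 = 0.00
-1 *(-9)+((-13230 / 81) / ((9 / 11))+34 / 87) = -148957/783 = -190.24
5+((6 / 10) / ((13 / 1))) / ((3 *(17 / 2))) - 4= 1107/1105 = 1.00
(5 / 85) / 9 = 0.01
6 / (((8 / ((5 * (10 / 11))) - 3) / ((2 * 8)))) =-2400/31 = -77.42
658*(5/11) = 3290/11 = 299.09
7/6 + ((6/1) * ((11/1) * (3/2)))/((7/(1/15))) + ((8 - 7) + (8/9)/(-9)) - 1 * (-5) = 45421/5670 = 8.01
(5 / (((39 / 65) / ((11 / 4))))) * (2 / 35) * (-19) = -24.88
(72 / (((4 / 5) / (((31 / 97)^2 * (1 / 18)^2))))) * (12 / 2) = 4805/28227 = 0.17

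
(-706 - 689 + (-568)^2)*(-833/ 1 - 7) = -269832360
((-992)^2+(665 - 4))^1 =984725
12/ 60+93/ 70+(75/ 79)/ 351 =990751/647010 = 1.53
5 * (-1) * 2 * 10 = -100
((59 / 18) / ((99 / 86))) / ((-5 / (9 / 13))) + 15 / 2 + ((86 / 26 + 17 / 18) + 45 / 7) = 801191/45045 = 17.79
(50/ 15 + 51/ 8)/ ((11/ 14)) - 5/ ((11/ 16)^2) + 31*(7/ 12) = 14419/726 = 19.86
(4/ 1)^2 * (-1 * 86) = -1376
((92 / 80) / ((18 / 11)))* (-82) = -10373/180 = -57.63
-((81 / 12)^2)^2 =-531441/256 = -2075.94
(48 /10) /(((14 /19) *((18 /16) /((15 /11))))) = 608/77 = 7.90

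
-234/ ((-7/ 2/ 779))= 364572/7 = 52081.71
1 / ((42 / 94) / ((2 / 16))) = 47/168 = 0.28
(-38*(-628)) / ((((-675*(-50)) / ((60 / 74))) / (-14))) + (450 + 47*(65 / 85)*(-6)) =160154368/707625 = 226.33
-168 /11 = -15.27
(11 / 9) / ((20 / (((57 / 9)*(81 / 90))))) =0.35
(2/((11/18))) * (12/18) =24/11 = 2.18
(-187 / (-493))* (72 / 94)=396/1363 = 0.29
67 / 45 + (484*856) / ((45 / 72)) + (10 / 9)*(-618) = 5959811/9 = 662201.22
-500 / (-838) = 250/419 = 0.60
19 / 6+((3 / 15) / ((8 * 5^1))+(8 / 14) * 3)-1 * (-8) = 54121/4200 = 12.89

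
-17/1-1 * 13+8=-22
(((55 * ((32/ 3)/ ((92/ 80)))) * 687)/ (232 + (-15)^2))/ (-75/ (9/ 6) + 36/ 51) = -68516800/4404109 = -15.56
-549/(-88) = 549/88 = 6.24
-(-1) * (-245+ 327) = 82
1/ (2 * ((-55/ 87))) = -87/110 = -0.79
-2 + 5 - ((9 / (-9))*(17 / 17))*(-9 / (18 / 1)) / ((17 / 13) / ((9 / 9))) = 89/34 = 2.62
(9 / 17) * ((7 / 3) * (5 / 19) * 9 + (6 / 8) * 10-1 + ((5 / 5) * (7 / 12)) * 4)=4911/646 = 7.60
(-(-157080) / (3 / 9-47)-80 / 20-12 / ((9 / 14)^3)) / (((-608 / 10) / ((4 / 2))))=2074715/18468 = 112.34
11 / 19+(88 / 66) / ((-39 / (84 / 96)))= 2441/4446 = 0.55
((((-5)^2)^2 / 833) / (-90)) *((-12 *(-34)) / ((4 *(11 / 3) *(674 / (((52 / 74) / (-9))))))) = 1625/60487119 = 0.00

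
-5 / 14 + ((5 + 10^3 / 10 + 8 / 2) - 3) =1479/14 = 105.64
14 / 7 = 2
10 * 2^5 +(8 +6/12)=657/2 = 328.50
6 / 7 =0.86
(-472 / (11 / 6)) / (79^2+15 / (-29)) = -41064/995357 = -0.04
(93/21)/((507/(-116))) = -3596/3549 = -1.01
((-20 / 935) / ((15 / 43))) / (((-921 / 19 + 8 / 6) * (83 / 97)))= 316996/208524635 = 0.00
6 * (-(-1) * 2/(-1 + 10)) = 4/3 = 1.33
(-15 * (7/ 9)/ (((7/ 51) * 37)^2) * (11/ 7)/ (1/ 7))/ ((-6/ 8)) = 63580/9583 = 6.63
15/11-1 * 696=-7641/11 = -694.64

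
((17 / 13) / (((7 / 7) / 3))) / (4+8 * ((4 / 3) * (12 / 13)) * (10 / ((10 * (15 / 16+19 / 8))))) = 0.56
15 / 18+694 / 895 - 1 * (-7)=46229/5370 = 8.61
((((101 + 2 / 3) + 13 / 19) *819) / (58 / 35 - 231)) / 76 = -4.81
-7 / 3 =-2.33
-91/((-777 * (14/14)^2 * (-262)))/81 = -13/2355642 = 0.00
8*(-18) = -144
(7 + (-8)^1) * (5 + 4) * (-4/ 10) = 18/5 = 3.60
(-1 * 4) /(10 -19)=4/9 = 0.44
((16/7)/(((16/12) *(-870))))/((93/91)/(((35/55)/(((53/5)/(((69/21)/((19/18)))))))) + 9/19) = -68172/205594427 = 0.00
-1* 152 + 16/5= -744/5 = -148.80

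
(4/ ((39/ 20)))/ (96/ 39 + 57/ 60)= 1600/2661 = 0.60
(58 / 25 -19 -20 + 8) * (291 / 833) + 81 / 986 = -12002301/1207850 = -9.94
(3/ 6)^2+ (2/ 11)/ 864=1189/4752 = 0.25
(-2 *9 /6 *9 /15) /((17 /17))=-9/5 = -1.80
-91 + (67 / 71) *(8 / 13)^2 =-1087621/11999 = -90.64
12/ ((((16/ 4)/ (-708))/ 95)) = -201780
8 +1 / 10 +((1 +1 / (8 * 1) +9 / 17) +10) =13433/680 = 19.75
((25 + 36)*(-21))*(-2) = 2562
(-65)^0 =1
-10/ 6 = -5/3 = -1.67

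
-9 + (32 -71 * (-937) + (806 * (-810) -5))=-586315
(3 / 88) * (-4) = -3/22 = -0.14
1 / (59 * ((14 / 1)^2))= 1/11564 = 0.00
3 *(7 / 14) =3/2 = 1.50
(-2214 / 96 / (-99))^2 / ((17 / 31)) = 52111/526592 = 0.10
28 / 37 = 0.76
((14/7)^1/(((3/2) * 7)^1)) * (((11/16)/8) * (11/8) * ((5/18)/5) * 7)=121/13824 = 0.01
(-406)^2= 164836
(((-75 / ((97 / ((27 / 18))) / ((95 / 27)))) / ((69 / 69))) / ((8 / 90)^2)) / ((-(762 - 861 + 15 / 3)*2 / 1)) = -1603125/583552 = -2.75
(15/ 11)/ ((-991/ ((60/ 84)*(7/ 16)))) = -75/174416 = 0.00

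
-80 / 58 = -40/29 = -1.38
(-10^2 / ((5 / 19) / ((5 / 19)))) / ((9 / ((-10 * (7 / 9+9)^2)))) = 7744000/729 = 10622.77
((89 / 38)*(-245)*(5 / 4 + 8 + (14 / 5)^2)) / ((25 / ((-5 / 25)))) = 7452949/95000 = 78.45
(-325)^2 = 105625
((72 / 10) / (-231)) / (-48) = 1/1540 = 0.00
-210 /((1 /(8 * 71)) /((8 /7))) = -136320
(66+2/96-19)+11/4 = 2389/48 = 49.77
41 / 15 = 2.73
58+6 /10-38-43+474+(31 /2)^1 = 4671/10 = 467.10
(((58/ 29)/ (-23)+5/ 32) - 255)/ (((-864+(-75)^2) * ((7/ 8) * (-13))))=4811/1022028 = 0.00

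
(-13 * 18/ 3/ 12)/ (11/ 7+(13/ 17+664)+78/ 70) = -0.01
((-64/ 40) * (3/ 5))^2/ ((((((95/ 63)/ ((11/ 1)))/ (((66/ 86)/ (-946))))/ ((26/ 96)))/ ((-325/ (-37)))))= -0.01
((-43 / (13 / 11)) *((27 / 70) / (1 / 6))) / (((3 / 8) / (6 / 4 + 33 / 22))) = -306504/455 = -673.64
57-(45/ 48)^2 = 14367/256 = 56.12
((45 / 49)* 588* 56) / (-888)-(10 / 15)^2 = -34.50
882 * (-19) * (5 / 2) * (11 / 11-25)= 1005480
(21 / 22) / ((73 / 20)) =210/803 = 0.26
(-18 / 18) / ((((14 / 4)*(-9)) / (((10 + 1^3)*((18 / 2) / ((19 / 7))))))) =1.16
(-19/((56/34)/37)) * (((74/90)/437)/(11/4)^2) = -93092/876645 = -0.11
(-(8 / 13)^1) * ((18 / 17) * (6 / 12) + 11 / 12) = -590/663 = -0.89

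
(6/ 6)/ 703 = 1/703 = 0.00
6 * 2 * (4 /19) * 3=144/19 = 7.58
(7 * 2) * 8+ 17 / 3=353/3 = 117.67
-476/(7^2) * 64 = -4352/7 = -621.71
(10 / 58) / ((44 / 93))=465/1276 = 0.36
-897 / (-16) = 897/16 = 56.06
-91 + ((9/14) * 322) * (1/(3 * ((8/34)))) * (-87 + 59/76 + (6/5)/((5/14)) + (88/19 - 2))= -23619.06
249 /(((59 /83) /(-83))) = -1715361/59 = -29073.92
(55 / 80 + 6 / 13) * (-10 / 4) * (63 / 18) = -8365/832 = -10.05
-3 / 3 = -1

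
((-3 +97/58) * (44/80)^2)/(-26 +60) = -9317/788800 = -0.01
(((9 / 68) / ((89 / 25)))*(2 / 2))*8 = 0.30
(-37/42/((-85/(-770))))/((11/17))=-37/3 = -12.33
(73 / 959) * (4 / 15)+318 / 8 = 2288383/57540 = 39.77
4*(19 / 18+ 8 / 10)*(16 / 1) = 5344/45 = 118.76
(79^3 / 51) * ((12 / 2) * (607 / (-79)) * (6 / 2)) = -22729722/17 = -1337042.47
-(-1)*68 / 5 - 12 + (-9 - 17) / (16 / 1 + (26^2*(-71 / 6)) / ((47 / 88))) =8447437/5273920 = 1.60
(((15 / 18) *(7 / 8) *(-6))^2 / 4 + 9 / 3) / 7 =1.11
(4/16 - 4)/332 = -0.01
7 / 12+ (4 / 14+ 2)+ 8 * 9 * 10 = 722.87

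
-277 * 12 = -3324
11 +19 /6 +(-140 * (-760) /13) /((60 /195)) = 159685/6 = 26614.17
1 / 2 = 0.50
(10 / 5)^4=16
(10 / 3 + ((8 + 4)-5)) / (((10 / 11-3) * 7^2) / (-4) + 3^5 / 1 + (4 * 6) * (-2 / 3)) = 1364/33345 = 0.04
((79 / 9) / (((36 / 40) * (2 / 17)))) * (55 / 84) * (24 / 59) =738650/33453 = 22.08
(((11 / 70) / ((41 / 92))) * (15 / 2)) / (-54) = -253/5166 = -0.05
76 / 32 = 19/8 = 2.38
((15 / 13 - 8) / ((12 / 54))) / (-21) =267/182 = 1.47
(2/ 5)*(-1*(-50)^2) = -1000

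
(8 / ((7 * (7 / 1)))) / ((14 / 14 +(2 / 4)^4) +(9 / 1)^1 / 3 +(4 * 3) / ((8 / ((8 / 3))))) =128/6321 = 0.02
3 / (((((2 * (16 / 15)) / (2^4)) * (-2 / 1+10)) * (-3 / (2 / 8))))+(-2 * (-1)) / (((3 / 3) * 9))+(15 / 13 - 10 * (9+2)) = -815131/7488 = -108.86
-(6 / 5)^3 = -216/125 = -1.73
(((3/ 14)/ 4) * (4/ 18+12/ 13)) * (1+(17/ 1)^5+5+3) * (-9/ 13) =-20385219/338 = -60311.30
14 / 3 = 4.67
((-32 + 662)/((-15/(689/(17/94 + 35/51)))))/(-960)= 34.76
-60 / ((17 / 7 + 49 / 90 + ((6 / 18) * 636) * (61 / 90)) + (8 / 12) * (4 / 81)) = -1020600/2495279 = -0.41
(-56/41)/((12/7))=-0.80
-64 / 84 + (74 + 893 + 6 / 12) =40603/42 = 966.74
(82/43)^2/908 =1681/419723 = 0.00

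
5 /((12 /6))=5/2 = 2.50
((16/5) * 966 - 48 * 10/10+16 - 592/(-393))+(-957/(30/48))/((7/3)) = 33073592/13755 = 2404.48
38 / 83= 0.46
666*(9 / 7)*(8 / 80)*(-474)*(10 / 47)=-2841156/329 = -8635.73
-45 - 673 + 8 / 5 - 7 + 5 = -3592/5 = -718.40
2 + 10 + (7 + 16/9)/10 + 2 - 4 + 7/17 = 17273/1530 = 11.29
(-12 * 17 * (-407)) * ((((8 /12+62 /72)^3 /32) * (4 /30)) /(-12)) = -230229725/2239488 = -102.80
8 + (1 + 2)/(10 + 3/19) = 1601/193 = 8.30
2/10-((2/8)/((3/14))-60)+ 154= 6391/30 = 213.03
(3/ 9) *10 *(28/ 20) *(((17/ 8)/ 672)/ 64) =17/73728 = 0.00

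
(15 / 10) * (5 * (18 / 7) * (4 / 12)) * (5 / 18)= 1.79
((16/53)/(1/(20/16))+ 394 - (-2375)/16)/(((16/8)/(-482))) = -110933987/848 = -130818.38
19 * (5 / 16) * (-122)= -5795/8 = -724.38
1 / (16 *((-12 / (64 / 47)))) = -0.01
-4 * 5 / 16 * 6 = -15/2 = -7.50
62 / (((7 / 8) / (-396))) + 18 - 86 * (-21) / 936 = -30619133/1092 = -28039.50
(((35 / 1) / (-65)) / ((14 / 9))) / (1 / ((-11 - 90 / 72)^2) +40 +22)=-2401/430092 = -0.01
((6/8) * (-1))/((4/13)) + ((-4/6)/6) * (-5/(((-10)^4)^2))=-438749999/180000000 = -2.44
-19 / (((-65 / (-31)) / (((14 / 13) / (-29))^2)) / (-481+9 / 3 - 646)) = 129759056/9238385 = 14.05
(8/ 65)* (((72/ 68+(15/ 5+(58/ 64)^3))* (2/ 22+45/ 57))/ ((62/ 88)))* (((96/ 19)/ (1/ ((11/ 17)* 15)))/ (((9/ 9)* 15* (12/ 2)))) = 135385613/336356696 = 0.40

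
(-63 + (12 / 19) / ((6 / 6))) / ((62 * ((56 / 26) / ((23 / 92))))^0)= -1185/19 = -62.37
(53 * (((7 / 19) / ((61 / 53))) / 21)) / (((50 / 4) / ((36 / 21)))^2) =539328/35494375 = 0.02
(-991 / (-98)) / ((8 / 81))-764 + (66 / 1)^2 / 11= -208241/784 = -265.61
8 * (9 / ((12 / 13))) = 78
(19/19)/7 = 1/7 = 0.14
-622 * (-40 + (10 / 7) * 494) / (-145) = 579704/203 = 2855.68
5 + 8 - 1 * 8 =5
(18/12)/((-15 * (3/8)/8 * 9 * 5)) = -32/675 = -0.05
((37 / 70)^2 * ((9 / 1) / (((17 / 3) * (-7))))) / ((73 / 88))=-0.08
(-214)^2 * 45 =2060820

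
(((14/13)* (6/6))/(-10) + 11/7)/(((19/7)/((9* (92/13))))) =551448/16055 = 34.35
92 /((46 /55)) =110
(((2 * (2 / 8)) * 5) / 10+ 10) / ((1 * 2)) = 41/8 = 5.12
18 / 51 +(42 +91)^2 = 300719/17 = 17689.35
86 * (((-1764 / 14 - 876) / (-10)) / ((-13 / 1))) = -43086/65 = -662.86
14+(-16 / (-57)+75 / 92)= 79163/5244 = 15.10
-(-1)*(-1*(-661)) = 661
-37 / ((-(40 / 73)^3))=14393629/64000 = 224.90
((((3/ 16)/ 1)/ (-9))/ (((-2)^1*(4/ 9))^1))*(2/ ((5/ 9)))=27/320 = 0.08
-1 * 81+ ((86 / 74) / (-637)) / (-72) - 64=-246060317/1696968 = -145.00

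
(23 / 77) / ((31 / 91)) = 299/341 = 0.88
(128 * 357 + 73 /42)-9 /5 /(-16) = 76772389/1680 = 45697.85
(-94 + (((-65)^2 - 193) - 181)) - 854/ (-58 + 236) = 333946/89 = 3752.20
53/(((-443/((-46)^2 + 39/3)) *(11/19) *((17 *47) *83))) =-2143903/323162741 = -0.01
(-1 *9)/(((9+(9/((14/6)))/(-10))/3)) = -3.13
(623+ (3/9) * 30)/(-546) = -211/182 = -1.16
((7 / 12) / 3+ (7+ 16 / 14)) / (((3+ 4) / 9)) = 2101/196 = 10.72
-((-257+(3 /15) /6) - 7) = 7919/30 = 263.97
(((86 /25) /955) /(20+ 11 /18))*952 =210528/1265375 = 0.17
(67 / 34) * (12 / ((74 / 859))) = 172659/629 = 274.50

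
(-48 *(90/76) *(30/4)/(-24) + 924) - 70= 33127/38 = 871.76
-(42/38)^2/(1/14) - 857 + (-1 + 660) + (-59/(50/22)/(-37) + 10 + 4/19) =-68184261/333925 = -204.19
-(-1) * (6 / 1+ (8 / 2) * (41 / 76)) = 8.16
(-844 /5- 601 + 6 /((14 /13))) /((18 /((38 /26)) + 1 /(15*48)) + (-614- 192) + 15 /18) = 73182528/75923267 = 0.96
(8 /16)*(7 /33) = 7/66 = 0.11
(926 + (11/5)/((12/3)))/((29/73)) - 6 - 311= 40307/20 = 2015.35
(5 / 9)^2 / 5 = 5/81 = 0.06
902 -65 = 837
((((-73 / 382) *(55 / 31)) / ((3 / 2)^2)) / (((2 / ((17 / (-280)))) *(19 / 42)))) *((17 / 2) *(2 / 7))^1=232067/9449916 = 0.02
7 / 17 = 0.41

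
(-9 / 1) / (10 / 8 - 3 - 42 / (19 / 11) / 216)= 3078/637 = 4.83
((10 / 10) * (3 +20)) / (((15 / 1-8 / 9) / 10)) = 2070/127 = 16.30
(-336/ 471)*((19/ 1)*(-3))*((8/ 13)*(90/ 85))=919296/34697 = 26.49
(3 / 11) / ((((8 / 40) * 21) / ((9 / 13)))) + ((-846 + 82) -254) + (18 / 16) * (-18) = -4156973/4004 = -1038.21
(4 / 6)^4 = 16/81 = 0.20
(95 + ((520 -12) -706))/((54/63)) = -120.17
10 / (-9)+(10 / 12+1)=13/18 = 0.72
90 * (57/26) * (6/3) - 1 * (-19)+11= 5520/13 = 424.62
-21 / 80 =-0.26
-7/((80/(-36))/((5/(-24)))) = -21/32 = -0.66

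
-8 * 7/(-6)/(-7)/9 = -4/27 = -0.15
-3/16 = -0.19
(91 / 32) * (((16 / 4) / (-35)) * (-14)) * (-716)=-16289/5 = -3257.80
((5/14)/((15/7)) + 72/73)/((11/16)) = 4040/2409 = 1.68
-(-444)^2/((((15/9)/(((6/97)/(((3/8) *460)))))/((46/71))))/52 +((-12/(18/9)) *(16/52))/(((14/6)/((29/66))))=-150993732/172347175 = -0.88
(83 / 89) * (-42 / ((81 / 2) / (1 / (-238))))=166/40851 = 0.00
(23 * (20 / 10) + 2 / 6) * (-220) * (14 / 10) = -42812/3 = -14270.67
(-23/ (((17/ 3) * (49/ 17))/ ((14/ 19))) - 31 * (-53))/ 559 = 218381/74347 = 2.94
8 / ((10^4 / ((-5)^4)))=1/2 = 0.50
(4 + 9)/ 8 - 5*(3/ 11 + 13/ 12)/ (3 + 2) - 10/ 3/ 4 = -149/264 = -0.56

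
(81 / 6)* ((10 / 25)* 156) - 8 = 4172/5 = 834.40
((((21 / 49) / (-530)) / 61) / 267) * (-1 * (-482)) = -241/10070795 = 0.00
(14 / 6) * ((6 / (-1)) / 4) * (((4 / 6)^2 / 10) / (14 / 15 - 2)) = 0.15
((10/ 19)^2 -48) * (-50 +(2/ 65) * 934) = 1014.66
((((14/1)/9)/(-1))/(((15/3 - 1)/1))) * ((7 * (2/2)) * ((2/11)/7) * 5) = -35/99 = -0.35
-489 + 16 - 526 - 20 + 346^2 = 118697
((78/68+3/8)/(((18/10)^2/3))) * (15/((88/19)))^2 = 15568125/1053184 = 14.78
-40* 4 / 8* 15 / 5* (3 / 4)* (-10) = 450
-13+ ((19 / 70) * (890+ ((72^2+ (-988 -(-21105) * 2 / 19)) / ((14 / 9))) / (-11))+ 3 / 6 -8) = 321436/2695 = 119.27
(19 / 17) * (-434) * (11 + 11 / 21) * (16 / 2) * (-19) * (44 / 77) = 173326208/357 = 485507.59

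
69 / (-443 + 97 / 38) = -874/5579 = -0.16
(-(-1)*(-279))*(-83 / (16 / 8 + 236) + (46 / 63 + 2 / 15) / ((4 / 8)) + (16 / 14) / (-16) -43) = 11632.40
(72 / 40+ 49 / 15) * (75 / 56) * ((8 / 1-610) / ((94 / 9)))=-36765/94 = -391.12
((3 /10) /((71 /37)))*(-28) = -1554/355 = -4.38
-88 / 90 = -44/45 = -0.98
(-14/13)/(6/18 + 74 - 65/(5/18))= 0.01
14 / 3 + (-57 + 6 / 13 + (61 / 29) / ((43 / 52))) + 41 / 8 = -17197831/389064 = -44.20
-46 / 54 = -0.85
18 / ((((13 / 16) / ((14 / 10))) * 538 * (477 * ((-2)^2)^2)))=7/926705 = 0.00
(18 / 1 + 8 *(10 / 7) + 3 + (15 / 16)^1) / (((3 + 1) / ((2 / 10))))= 3737/2240 = 1.67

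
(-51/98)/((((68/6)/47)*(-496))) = 423/97216 = 0.00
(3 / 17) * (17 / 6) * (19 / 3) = 19/6 = 3.17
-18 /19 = -0.95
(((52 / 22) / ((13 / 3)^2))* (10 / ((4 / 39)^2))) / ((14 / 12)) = 15795/154 = 102.56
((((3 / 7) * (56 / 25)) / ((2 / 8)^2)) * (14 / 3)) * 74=132608/25 = 5304.32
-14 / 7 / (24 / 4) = -1/3 = -0.33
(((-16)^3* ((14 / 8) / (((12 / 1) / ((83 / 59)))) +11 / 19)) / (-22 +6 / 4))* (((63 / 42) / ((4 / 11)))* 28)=831668992/45961 = 18095.10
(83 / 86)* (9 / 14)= 0.62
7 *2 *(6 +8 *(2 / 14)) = 100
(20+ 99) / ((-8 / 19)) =-2261/8 = -282.62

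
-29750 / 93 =-319.89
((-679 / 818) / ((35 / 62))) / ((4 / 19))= -57133/8180 = -6.98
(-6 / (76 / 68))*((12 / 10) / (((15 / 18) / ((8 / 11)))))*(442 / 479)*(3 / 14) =-19476288/17519425 = -1.11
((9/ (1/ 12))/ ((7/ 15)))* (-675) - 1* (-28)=-1093304/7 = -156186.29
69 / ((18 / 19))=437/6 = 72.83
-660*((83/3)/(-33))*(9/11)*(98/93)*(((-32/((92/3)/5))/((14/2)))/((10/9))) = -2509920/7843 = -320.02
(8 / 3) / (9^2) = 8/243 = 0.03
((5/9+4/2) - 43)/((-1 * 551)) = 364/4959 = 0.07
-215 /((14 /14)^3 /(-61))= 13115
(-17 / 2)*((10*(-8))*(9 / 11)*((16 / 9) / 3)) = 10880/33 = 329.70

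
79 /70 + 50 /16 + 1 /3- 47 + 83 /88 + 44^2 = 8752729/4620 = 1894.53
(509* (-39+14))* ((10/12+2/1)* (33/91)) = -2379575/182 = -13074.59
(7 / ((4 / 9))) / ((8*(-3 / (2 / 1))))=-21/16 = -1.31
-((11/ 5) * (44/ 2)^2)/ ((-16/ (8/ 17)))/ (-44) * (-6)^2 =-25.62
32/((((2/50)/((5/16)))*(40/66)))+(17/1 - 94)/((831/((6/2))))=228371/554 = 412.22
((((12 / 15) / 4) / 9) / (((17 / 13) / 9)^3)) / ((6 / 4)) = 118638/24565 = 4.83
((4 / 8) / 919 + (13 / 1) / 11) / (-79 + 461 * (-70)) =-23905/654032082 = 0.00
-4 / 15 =-0.27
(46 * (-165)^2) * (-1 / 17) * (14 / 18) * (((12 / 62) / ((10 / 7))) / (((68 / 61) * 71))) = -124775805/1272178 = -98.08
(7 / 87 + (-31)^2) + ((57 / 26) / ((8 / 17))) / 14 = 243568271/253344 = 961.41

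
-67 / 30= -2.23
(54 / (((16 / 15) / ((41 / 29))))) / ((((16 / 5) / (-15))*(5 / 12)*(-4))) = 747225/3712 = 201.30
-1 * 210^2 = -44100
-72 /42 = -12/7 = -1.71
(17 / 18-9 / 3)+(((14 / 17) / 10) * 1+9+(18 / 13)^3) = 32542907/3361410 = 9.68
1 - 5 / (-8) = 1.62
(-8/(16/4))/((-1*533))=2/533 = 0.00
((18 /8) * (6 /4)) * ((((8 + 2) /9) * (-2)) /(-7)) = 15/14 = 1.07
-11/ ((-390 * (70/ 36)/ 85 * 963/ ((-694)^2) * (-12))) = -22516483/438165 = -51.39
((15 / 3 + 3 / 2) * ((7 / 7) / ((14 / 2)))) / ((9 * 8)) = 13/1008 = 0.01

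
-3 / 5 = -0.60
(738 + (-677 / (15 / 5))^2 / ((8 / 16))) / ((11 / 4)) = 3693200/99 = 37305.05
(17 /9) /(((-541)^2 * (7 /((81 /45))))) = 17/10243835 = 0.00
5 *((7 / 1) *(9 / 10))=63/2 = 31.50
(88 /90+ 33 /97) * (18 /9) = 11506/4365 = 2.64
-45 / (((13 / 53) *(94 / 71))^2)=-637207605/1493284 = -426.72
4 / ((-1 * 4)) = -1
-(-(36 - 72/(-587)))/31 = 684/587 = 1.17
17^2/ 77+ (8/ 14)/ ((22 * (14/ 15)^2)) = 28547/7546 = 3.78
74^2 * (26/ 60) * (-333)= -790186.80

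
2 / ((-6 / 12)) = -4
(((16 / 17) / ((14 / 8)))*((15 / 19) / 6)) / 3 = 160/6783 = 0.02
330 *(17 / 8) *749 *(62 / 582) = 21709765/388 = 55953.00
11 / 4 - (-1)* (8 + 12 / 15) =231/20 = 11.55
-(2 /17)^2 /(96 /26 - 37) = 52/125137 = 0.00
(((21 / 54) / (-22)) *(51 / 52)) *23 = -2737/6864 = -0.40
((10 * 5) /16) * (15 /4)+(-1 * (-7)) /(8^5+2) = 6144487/524320 = 11.72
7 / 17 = 0.41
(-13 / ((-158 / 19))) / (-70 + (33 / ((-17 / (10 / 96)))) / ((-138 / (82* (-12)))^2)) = -2221271/114070470 = -0.02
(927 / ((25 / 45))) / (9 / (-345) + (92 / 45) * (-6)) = -575667/4241 = -135.74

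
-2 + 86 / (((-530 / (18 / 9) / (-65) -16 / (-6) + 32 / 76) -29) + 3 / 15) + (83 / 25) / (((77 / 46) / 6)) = 914307472/154306075 = 5.93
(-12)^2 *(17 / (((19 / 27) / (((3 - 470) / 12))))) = -2572236/19 = -135380.84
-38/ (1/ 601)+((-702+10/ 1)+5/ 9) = -211765/9 = -23529.44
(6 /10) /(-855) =-1/1425 = 0.00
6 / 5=1.20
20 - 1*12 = 8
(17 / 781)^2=289/609961 = 0.00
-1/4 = -0.25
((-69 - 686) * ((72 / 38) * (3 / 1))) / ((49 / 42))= -489240/133 = -3678.50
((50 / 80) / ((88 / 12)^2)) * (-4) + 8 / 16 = 0.45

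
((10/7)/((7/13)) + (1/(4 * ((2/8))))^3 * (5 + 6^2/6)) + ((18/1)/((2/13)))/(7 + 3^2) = 16437/784 = 20.97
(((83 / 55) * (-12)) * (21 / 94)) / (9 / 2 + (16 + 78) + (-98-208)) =252/12925 = 0.02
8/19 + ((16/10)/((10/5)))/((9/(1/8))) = 739/1710 = 0.43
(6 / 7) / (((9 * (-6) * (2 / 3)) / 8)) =-4/21 = -0.19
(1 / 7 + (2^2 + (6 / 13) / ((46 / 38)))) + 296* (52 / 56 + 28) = 2561647/299 = 8567.38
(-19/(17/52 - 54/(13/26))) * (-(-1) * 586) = 578968/5599 = 103.41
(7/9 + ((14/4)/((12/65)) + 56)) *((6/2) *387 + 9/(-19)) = 351575/4 = 87893.75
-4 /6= -2/3 = -0.67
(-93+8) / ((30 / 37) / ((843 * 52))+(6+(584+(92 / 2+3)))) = -22977370/172735763 = -0.13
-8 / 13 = -0.62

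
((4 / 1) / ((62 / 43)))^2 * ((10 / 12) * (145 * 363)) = 324407050/961 = 337572.37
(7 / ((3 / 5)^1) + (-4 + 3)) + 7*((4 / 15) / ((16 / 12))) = 181/15 = 12.07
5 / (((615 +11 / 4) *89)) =20/219919 = 0.00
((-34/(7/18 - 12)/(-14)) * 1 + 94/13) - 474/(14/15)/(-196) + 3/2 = 41425145/3727724 = 11.11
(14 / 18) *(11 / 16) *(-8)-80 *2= -2957/18 = -164.28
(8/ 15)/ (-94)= -4/705 = -0.01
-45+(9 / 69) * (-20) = -1095/23 = -47.61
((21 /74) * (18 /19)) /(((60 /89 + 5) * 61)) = 16821/21655915 = 0.00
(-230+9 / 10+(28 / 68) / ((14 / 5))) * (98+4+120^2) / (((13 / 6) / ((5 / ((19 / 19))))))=-130256964/17 = -7662174.35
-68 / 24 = -17/6 = -2.83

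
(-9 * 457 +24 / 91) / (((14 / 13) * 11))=-374259/1078 = -347.18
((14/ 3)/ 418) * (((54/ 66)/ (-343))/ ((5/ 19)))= -3/29645 = 0.00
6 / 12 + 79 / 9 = 167/18 = 9.28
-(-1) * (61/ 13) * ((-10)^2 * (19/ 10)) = 11590/13 = 891.54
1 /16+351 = 5617/16 = 351.06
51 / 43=1.19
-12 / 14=-6/7 = -0.86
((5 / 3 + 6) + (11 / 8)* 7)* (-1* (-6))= 415/4 = 103.75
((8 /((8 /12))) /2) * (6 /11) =3.27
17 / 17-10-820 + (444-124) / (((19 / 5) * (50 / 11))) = -810.47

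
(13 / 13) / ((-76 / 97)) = -97/76 = -1.28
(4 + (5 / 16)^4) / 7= 262769/458752 = 0.57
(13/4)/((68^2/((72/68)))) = 117/157216 = 0.00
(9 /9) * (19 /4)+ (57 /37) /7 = 5149/1036 = 4.97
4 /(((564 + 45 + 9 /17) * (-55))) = -34/284955 = 0.00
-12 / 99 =-4/33 = -0.12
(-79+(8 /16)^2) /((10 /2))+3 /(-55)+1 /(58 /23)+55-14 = 163277/6380 = 25.59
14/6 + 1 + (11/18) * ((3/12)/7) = 1691/504 = 3.36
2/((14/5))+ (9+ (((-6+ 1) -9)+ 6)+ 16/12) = 3.05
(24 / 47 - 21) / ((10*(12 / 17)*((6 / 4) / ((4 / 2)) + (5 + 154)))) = -1819/100110 = -0.02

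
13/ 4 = 3.25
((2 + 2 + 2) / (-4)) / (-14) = 3/28 = 0.11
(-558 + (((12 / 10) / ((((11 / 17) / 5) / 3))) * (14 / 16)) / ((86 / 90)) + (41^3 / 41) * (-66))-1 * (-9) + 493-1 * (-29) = -110947.53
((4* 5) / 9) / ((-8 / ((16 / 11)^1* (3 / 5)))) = -8/33 = -0.24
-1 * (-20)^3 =8000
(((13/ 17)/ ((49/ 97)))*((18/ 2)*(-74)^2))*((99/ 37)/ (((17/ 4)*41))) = 665142192/580601 = 1145.61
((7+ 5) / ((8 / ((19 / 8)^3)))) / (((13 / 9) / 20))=925965/3328 = 278.23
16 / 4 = 4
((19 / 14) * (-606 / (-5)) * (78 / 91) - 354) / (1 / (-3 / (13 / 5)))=156564/637 = 245.78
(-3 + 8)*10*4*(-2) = -400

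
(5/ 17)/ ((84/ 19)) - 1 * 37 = -52741/1428 = -36.93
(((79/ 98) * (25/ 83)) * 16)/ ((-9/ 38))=-600400/36603 = -16.40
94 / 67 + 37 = 2573/67 = 38.40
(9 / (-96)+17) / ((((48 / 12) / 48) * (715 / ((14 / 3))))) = 3787/2860 = 1.32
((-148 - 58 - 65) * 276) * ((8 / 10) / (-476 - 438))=149592/2285 = 65.47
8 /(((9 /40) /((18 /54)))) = 320/27 = 11.85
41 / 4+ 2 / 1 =12.25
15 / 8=1.88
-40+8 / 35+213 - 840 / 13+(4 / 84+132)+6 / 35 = 328736/1365 = 240.83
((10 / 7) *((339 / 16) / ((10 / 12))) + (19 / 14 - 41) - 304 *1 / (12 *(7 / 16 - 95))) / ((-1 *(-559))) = -388079/71044428 = -0.01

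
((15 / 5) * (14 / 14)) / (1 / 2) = 6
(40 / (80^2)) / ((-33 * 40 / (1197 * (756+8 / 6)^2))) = -2681812/825 = -3250.68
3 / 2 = 1.50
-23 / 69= -1/3 = -0.33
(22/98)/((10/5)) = 11/98 = 0.11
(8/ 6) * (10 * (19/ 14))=380/21 = 18.10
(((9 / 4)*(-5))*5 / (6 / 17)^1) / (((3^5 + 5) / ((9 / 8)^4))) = -8365275/8126464 = -1.03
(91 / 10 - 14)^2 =2401/100 = 24.01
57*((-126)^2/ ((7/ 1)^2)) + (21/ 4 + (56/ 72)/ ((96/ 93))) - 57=5304097/288 = 18417.00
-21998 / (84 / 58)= -318971/21 = -15189.10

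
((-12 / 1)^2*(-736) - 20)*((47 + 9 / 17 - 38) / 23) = -17172648/391 = -43919.82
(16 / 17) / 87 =0.01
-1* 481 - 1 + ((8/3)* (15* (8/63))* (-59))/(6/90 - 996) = -151118158/313719 = -481.70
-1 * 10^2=-100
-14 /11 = -1.27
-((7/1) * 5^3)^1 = -875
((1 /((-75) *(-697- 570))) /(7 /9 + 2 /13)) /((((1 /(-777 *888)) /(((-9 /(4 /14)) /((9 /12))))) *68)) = 40363596/8384825 = 4.81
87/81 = 29/27 = 1.07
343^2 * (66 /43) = 7764834/43 = 180577.53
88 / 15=5.87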